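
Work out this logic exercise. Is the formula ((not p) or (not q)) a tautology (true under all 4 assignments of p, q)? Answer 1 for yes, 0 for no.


Check all 4 assignments:
p=0, q=0: 1
p=0, q=1: 1
p=1, q=0: 1
p=1, q=1: 0
Satisfying count = 3/4.
Tautology iff count = 4: no.

0


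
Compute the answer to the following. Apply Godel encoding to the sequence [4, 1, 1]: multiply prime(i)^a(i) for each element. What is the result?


Encode each element as an exponent of the corresponding prime:
  2^4 = 16
  3^1 = 3
  5^1 = 5
Product = 16 * 3 * 5 = 240

240


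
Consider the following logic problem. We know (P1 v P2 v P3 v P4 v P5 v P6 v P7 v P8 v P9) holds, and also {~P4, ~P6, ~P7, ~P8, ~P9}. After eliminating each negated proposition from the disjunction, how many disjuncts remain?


Original disjuncts (9): P1, P2, P3, P4, P5, P6, P7, P8, P9
Negated (eliminate): ~P4, ~P6, ~P7, ~P8, ~P9
Remaining disjuncts: P1, P2, P3, P5
Count = 9 - 5 = 4

4


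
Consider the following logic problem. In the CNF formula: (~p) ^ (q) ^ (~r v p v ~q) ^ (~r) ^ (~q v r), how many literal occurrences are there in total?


Counting literals in each clause:
Clause 1: 1 literal(s)
Clause 2: 1 literal(s)
Clause 3: 3 literal(s)
Clause 4: 1 literal(s)
Clause 5: 2 literal(s)
Total = 8

8


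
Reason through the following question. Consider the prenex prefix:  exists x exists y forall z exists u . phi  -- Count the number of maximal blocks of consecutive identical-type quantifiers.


Quantifier-type sequence: E E A E  (A=forall, E=exists)
Group into maximal same-type runs:
  Ex2 | Ax1 | Ex1
Number of blocks = 3

3


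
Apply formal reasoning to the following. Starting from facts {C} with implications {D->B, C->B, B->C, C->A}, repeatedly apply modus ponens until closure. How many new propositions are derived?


Initial facts: {C}
Apply modus ponens to closure:
  C and C->B  =>  B
  C and C->A  =>  A
Final known: {A, B, C}
New propositions: {A, B}
Count = 2

2


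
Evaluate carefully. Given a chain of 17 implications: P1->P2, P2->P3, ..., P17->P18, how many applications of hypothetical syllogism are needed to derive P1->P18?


With 17 implications in a chain connecting 18 propositions:
P1->P2, P2->P3, ..., P17->P18
Steps needed = (number of implications) - 1 = 17 - 1 = 16

16


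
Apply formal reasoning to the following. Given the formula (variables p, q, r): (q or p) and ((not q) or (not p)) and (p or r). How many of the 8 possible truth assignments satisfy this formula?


Evaluate all 8 assignments for p, q, r:
p=0, q=0, r=0: 0
p=0, q=0, r=1: 0
p=0, q=1, r=0: 0
p=0, q=1, r=1: 1
p=1, q=0, r=0: 1
p=1, q=0, r=1: 1
p=1, q=1, r=0: 0
p=1, q=1, r=1: 0
Satisfying count = 3

3


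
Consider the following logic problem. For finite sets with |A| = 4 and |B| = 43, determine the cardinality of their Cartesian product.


The Cartesian product A x B contains all ordered pairs (a, b).
|A x B| = |A| * |B| = 4 * 43 = 172

172


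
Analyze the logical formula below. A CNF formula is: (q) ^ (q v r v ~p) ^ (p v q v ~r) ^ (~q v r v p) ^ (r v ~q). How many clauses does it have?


A CNF formula is a conjunction of clauses.
Clauses are separated by ^.
Counting the conjuncts: 5 clauses.

5


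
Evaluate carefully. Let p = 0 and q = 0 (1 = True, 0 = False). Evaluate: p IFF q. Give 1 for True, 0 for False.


p = 0, q = 0
Operation: p IFF q
Evaluate: 0 IFF 0 = 1

1


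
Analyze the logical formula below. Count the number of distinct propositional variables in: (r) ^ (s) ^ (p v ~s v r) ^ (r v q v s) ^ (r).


Identify each variable that appears in the formula.
Variables found: p, q, r, s
Count = 4

4


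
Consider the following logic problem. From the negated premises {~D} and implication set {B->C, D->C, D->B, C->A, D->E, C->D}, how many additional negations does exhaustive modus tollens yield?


Initial negated facts: {~D}
Apply modus tollens to closure:
  ~D and C->D  =>  ~C
  ~C and B->C  =>  ~B
Final negated: {~B, ~C, ~D}
New negations: {~B, ~C}
Count = 2

2


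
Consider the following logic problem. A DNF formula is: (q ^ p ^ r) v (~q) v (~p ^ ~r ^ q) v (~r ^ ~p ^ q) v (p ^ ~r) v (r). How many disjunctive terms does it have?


A DNF formula is a disjunction of terms (conjunctions).
Terms are separated by v.
Counting the disjuncts: 6 terms.

6


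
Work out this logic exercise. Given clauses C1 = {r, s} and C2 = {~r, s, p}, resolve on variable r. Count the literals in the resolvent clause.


Remove r from C1 and ~r from C2.
C1 remainder: {s}
C2 remainder: {s, p}
Union (resolvent): {p, s}
Resolvent has 2 literal(s).

2


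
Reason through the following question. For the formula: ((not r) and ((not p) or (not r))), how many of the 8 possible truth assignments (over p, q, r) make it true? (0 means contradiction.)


Check all 8 assignments:
p=0, q=0, r=0: 1
p=0, q=0, r=1: 0
p=0, q=1, r=0: 1
p=0, q=1, r=1: 0
p=1, q=0, r=0: 1
p=1, q=0, r=1: 0
p=1, q=1, r=0: 1
p=1, q=1, r=1: 0
Count of True = 4

4


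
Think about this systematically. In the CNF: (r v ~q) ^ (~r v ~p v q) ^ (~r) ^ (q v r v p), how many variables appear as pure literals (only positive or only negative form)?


Check each variable for pure literal status:
p: mixed (not pure)
q: mixed (not pure)
r: mixed (not pure)
Pure literal count = 0

0


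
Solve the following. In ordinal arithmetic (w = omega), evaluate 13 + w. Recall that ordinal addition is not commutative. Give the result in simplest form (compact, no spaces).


Compute 13 + w.
Ordinal + is associative but NOT commutative; for finite n>0, n + w = w but w + n stays w+n.
Any finite left addend is absorbed by w on the right: 13 + w = w.
Result = w

w


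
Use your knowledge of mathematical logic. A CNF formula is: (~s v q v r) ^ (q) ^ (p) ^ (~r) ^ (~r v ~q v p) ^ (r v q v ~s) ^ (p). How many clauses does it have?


A CNF formula is a conjunction of clauses.
Clauses are separated by ^.
Counting the conjuncts: 7 clauses.

7


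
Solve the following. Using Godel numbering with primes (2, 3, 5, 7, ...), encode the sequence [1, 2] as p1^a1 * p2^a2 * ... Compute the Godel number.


Encode each element as an exponent of the corresponding prime:
  2^1 = 2
  3^2 = 9
Product = 2 * 9 = 18

18


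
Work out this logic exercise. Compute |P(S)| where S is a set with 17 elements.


The power set of a set with n elements has 2^n elements.
|P(S)| = 2^17 = 131072

131072


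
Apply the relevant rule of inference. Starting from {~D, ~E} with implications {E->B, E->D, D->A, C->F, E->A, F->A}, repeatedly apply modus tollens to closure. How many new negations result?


Initial negated facts: {~D, ~E}
Apply modus tollens to closure:
  (no implication fires)
Final negated: {~D, ~E}
New negations: {(none)}
Count = 0

0


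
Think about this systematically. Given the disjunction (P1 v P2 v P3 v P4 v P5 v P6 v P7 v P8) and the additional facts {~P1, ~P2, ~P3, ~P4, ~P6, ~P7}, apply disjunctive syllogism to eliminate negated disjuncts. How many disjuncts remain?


Original disjuncts (8): P1, P2, P3, P4, P5, P6, P7, P8
Negated (eliminate): ~P1, ~P2, ~P3, ~P4, ~P6, ~P7
Remaining disjuncts: P5, P8
Count = 8 - 6 = 2

2


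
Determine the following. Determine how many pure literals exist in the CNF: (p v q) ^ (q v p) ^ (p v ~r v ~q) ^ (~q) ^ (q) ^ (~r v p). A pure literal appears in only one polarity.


Check each variable for pure literal status:
p: pure positive
q: mixed (not pure)
r: pure negative
Pure literal count = 2

2


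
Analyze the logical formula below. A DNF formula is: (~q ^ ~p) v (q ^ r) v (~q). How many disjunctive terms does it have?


A DNF formula is a disjunction of terms (conjunctions).
Terms are separated by v.
Counting the disjuncts: 3 terms.

3


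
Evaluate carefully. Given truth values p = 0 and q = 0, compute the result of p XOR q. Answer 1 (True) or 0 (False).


p = 0, q = 0
Operation: p XOR q
Evaluate: 0 XOR 0 = 0

0


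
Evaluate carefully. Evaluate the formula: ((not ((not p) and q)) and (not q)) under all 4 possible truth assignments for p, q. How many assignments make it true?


Check all 4 assignments:
p=0, q=0: 1
p=0, q=1: 0
p=1, q=0: 1
p=1, q=1: 0
Count of True = 2

2


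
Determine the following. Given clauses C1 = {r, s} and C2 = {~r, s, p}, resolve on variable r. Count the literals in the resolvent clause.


Remove r from C1 and ~r from C2.
C1 remainder: {s}
C2 remainder: {s, p}
Union (resolvent): {p, s}
Resolvent has 2 literal(s).

2


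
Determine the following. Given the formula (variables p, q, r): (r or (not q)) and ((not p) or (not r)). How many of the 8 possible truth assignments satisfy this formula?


Evaluate all 8 assignments for p, q, r:
p=0, q=0, r=0: 1
p=0, q=0, r=1: 1
p=0, q=1, r=0: 0
p=0, q=1, r=1: 1
p=1, q=0, r=0: 1
p=1, q=0, r=1: 0
p=1, q=1, r=0: 0
p=1, q=1, r=1: 0
Satisfying count = 4

4


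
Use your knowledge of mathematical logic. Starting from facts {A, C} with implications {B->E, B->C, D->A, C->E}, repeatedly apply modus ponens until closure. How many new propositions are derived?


Initial facts: {A, C}
Apply modus ponens to closure:
  C and C->E  =>  E
Final known: {A, C, E}
New propositions: {E}
Count = 1

1


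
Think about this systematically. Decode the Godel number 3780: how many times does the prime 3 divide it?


Factorize 3780 by dividing by 3 repeatedly.
Division steps: 3 divides 3780 exactly 3 time(s).
Exponent of 3 = 3

3


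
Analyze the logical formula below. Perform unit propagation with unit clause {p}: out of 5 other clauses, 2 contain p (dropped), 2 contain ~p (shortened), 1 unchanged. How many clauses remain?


Satisfied (removed): 2
Shortened (remain): 2
Unchanged (remain): 1
Remaining = 2 + 1 = 3

3


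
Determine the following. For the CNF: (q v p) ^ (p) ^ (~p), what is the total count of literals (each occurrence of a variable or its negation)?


Counting literals in each clause:
Clause 1: 2 literal(s)
Clause 2: 1 literal(s)
Clause 3: 1 literal(s)
Total = 4

4


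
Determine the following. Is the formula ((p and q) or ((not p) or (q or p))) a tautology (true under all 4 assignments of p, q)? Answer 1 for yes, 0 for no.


Check all 4 assignments:
p=0, q=0: 1
p=0, q=1: 1
p=1, q=0: 1
p=1, q=1: 1
Satisfying count = 4/4.
Tautology iff count = 4: yes.

1


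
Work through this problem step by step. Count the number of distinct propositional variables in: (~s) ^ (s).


Identify each variable that appears in the formula.
Variables found: s
Count = 1

1


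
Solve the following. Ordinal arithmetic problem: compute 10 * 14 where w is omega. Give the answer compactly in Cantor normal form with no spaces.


Compute 10 * 14.
Ordinal * is associative and left-distributive over +, but NOT commutative; for finite n>1, n*w = w but w*n stays w*n.
Both finite; ordinal * agrees with natural *: 10 * 14 = 140.
Result = 140

140


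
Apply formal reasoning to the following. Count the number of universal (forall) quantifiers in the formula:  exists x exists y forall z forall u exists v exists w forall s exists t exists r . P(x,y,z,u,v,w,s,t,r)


Quantifier prefix: exists x exists y forall z forall u exists v exists w forall s exists t exists r
Mark each quantifier type:
  E E U U E E U E E
Universal count = 3, Existential count = 6
Asked for universal (forall) quantifiers: 3

3


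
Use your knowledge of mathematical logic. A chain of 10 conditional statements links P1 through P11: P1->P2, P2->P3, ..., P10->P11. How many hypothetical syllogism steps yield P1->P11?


With 10 implications in a chain connecting 11 propositions:
P1->P2, P2->P3, ..., P10->P11
Steps needed = (number of implications) - 1 = 10 - 1 = 9

9


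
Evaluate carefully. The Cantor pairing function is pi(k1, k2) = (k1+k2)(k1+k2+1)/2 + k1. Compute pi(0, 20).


k1 + k2 = 20
(k1+k2)(k1+k2+1)/2 = 20 * 21 / 2 = 210
pi = 210 + 0 = 210

210


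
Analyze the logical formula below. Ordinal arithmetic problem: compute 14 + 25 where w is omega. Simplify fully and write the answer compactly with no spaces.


Compute 14 + 25.
Ordinal + is associative but NOT commutative; for finite n>0, n + w = w but w + n stays w+n.
Both operands finite; ordinal + agrees with natural +: 14 + 25 = 39.
Result = 39

39


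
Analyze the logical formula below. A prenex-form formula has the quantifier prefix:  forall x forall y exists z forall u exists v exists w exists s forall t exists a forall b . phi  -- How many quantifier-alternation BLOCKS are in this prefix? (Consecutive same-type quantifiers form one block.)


Quantifier-type sequence: A A E A E E E A E A  (A=forall, E=exists)
Group into maximal same-type runs:
  Ax2 | Ex1 | Ax1 | Ex3 | Ax1 | Ex1 | Ax1
Number of blocks = 7

7


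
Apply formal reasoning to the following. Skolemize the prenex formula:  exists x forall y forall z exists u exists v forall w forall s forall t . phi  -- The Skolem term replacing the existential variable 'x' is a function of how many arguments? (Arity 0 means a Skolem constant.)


Quantifier prefix: exists x forall y forall z exists u exists v forall w forall s forall t
'x' is existentially quantified at position 1.
No universal quantifiers precede it.
Skolem function arity = 0 (a Skolem constant)

0


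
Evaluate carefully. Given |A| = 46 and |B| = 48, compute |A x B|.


The Cartesian product A x B contains all ordered pairs (a, b).
|A x B| = |A| * |B| = 46 * 48 = 2208

2208


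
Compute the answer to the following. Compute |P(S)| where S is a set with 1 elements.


The power set of a set with n elements has 2^n elements.
|P(S)| = 2^1 = 2

2


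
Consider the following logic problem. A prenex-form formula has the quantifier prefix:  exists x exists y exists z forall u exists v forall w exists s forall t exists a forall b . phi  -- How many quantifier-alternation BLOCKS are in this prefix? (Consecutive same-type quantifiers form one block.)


Quantifier-type sequence: E E E A E A E A E A  (A=forall, E=exists)
Group into maximal same-type runs:
  Ex3 | Ax1 | Ex1 | Ax1 | Ex1 | Ax1 | Ex1 | Ax1
Number of blocks = 8

8


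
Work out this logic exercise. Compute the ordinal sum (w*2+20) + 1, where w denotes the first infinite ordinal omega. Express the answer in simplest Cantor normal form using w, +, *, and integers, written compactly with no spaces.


Compute (w*2+20) + 1.
Ordinal + is associative but NOT commutative; for finite n>0, n + w = w but w + n stays w+n.
By associativity: (w*2+20) + 1 = w*2 + (20+1) = w*2+21.
Result = w*2+21

w*2+21


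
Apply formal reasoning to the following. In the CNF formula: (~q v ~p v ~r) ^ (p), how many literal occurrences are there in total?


Counting literals in each clause:
Clause 1: 3 literal(s)
Clause 2: 1 literal(s)
Total = 4

4


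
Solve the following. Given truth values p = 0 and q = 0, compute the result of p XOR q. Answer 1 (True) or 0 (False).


p = 0, q = 0
Operation: p XOR q
Evaluate: 0 XOR 0 = 0

0


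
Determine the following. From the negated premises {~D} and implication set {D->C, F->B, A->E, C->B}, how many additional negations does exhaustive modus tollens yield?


Initial negated facts: {~D}
Apply modus tollens to closure:
  (no implication fires)
Final negated: {~D}
New negations: {(none)}
Count = 0

0


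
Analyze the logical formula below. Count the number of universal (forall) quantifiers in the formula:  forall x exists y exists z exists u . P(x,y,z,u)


Quantifier prefix: forall x exists y exists z exists u
Mark each quantifier type:
  U E E E
Universal count = 1, Existential count = 3
Asked for universal (forall) quantifiers: 1

1


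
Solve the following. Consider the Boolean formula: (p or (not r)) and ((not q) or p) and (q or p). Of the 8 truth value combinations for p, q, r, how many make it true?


Evaluate all 8 assignments for p, q, r:
p=0, q=0, r=0: 0
p=0, q=0, r=1: 0
p=0, q=1, r=0: 0
p=0, q=1, r=1: 0
p=1, q=0, r=0: 1
p=1, q=0, r=1: 1
p=1, q=1, r=0: 1
p=1, q=1, r=1: 1
Satisfying count = 4

4


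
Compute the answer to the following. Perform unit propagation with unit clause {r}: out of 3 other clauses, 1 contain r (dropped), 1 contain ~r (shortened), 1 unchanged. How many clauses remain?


Satisfied (removed): 1
Shortened (remain): 1
Unchanged (remain): 1
Remaining = 1 + 1 = 2

2


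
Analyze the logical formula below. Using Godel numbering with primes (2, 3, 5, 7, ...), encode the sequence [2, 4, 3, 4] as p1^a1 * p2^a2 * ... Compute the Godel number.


Encode each element as an exponent of the corresponding prime:
  2^2 = 4
  3^4 = 81
  5^3 = 125
  7^4 = 2401
Product = 4 * 81 * 125 * 2401 = 97240500

97240500


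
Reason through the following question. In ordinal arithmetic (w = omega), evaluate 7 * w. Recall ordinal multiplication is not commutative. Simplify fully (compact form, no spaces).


Compute 7 * w.
Ordinal * is associative and left-distributive over +, but NOT commutative; for finite n>1, n*w = w but w*n stays w*n.
For finite n>0, n * w = sup{n*k : k<w} = w. So 7 * w = w.
Result = w

w


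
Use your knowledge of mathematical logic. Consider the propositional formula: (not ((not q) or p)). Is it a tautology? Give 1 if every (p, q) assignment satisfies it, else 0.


Check all 4 assignments:
p=0, q=0: 0
p=0, q=1: 1
p=1, q=0: 0
p=1, q=1: 0
Satisfying count = 1/4.
Tautology iff count = 4: no.

0


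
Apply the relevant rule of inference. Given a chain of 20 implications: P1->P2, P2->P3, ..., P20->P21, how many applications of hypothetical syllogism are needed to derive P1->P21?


With 20 implications in a chain connecting 21 propositions:
P1->P2, P2->P3, ..., P20->P21
Steps needed = (number of implications) - 1 = 20 - 1 = 19

19


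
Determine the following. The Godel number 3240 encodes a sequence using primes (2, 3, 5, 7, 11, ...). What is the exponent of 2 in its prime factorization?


Factorize 3240 by dividing by 2 repeatedly.
Division steps: 2 divides 3240 exactly 3 time(s).
Exponent of 2 = 3

3


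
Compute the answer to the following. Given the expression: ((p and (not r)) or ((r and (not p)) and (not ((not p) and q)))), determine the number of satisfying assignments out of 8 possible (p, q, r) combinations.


Check all 8 assignments:
p=0, q=0, r=0: 0
p=0, q=0, r=1: 1
p=0, q=1, r=0: 0
p=0, q=1, r=1: 0
p=1, q=0, r=0: 1
p=1, q=0, r=1: 0
p=1, q=1, r=0: 1
p=1, q=1, r=1: 0
Count of True = 3

3


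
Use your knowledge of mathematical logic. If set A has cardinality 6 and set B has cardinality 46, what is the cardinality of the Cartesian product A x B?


The Cartesian product A x B contains all ordered pairs (a, b).
|A x B| = |A| * |B| = 6 * 46 = 276

276


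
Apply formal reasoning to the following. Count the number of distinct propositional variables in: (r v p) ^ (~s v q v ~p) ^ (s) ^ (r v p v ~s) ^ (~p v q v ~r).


Identify each variable that appears in the formula.
Variables found: p, q, r, s
Count = 4

4


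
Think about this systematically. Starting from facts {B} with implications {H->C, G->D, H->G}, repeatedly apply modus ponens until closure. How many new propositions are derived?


Initial facts: {B}
Apply modus ponens to closure:
  (no implication fires)
Final known: {B}
New propositions: {(none)}
Count = 0

0


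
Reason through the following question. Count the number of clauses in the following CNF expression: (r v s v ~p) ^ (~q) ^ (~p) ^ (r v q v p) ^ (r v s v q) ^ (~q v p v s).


A CNF formula is a conjunction of clauses.
Clauses are separated by ^.
Counting the conjuncts: 6 clauses.

6


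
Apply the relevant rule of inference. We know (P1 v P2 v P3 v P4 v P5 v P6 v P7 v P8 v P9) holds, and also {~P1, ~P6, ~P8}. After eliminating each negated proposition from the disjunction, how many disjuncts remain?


Original disjuncts (9): P1, P2, P3, P4, P5, P6, P7, P8, P9
Negated (eliminate): ~P1, ~P6, ~P8
Remaining disjuncts: P2, P3, P4, P5, P7, P9
Count = 9 - 3 = 6

6


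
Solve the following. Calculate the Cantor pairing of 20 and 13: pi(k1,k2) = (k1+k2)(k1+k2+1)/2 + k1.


k1 + k2 = 33
(k1+k2)(k1+k2+1)/2 = 33 * 34 / 2 = 561
pi = 561 + 20 = 581

581


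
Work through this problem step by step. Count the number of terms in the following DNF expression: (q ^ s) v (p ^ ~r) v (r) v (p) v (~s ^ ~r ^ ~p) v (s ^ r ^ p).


A DNF formula is a disjunction of terms (conjunctions).
Terms are separated by v.
Counting the disjuncts: 6 terms.

6


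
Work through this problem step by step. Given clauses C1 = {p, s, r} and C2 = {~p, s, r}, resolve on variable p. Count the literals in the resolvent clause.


Remove p from C1 and ~p from C2.
C1 remainder: {s, r}
C2 remainder: {s, r}
Union (resolvent): {r, s}
Resolvent has 2 literal(s).

2


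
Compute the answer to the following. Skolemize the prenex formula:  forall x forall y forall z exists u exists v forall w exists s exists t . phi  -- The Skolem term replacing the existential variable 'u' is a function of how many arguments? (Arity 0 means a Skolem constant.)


Quantifier prefix: forall x forall y forall z exists u exists v forall w exists s exists t
'u' is existentially quantified at position 4.
Universal variables preceding it: x, y, z
Skolem function arity = 3

3


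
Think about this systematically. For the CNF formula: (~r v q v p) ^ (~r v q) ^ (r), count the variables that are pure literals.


Check each variable for pure literal status:
p: pure positive
q: pure positive
r: mixed (not pure)
Pure literal count = 2

2


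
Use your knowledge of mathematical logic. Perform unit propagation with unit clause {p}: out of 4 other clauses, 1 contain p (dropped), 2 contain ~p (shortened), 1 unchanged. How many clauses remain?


Satisfied (removed): 1
Shortened (remain): 2
Unchanged (remain): 1
Remaining = 2 + 1 = 3

3


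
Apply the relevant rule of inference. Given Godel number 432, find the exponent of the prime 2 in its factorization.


Factorize 432 by dividing by 2 repeatedly.
Division steps: 2 divides 432 exactly 4 time(s).
Exponent of 2 = 4

4


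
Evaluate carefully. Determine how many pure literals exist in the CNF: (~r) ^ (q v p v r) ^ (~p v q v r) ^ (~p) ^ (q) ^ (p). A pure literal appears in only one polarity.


Check each variable for pure literal status:
p: mixed (not pure)
q: pure positive
r: mixed (not pure)
Pure literal count = 1

1


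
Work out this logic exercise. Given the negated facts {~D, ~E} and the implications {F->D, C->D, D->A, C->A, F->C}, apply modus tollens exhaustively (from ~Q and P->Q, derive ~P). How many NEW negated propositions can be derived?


Initial negated facts: {~D, ~E}
Apply modus tollens to closure:
  ~D and F->D  =>  ~F
  ~D and C->D  =>  ~C
Final negated: {~C, ~D, ~E, ~F}
New negations: {~C, ~F}
Count = 2

2


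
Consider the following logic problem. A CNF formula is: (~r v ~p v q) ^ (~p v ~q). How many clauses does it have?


A CNF formula is a conjunction of clauses.
Clauses are separated by ^.
Counting the conjuncts: 2 clauses.

2


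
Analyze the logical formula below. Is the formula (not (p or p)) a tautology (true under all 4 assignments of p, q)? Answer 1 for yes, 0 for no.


Check all 4 assignments:
p=0, q=0: 1
p=0, q=1: 1
p=1, q=0: 0
p=1, q=1: 0
Satisfying count = 2/4.
Tautology iff count = 4: no.

0


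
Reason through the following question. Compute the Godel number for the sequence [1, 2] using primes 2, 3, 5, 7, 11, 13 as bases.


Encode each element as an exponent of the corresponding prime:
  2^1 = 2
  3^2 = 9
Product = 2 * 9 = 18

18


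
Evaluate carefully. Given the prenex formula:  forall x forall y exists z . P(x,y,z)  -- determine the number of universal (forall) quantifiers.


Quantifier prefix: forall x forall y exists z
Mark each quantifier type:
  U U E
Universal count = 2, Existential count = 1
Asked for universal (forall) quantifiers: 2

2


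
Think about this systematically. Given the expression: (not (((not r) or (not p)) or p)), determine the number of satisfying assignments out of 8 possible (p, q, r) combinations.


Check all 8 assignments:
p=0, q=0, r=0: 0
p=0, q=0, r=1: 0
p=0, q=1, r=0: 0
p=0, q=1, r=1: 0
p=1, q=0, r=0: 0
p=1, q=0, r=1: 0
p=1, q=1, r=0: 0
p=1, q=1, r=1: 0
Count of True = 0

0


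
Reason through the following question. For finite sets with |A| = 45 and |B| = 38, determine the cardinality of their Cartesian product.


The Cartesian product A x B contains all ordered pairs (a, b).
|A x B| = |A| * |B| = 45 * 38 = 1710

1710


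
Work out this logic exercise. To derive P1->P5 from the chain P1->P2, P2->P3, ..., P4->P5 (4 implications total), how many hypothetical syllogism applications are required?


With 4 implications in a chain connecting 5 propositions:
P1->P2, P2->P3, ..., P4->P5
Steps needed = (number of implications) - 1 = 4 - 1 = 3

3


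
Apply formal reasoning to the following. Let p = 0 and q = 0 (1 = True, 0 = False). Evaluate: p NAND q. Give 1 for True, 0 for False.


p = 0, q = 0
Operation: p NAND q
Evaluate: 0 NAND 0 = 1

1


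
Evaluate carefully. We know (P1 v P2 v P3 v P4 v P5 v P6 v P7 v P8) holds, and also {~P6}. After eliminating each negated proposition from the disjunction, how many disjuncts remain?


Original disjuncts (8): P1, P2, P3, P4, P5, P6, P7, P8
Negated (eliminate): ~P6
Remaining disjuncts: P1, P2, P3, P4, P5, P7, P8
Count = 8 - 1 = 7

7


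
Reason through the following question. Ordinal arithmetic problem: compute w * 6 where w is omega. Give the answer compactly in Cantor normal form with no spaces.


Compute w * 6.
Ordinal * is associative and left-distributive over +, but NOT commutative; for finite n>1, n*w = w but w*n stays w*n.
w * 6 means 6 copies of w concatenated: w*6.
Result = w*6

w*6


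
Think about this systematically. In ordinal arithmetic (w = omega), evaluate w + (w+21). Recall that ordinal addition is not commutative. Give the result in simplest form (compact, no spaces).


Compute w + (w+21).
Ordinal + is associative but NOT commutative; for finite n>0, n + w = w but w + n stays w+n.
w + (w+21) = (w+w) + 21 = w*2+21.
Result = w*2+21

w*2+21


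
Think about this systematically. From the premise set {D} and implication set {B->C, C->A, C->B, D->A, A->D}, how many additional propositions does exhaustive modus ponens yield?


Initial facts: {D}
Apply modus ponens to closure:
  D and D->A  =>  A
Final known: {A, D}
New propositions: {A}
Count = 1

1


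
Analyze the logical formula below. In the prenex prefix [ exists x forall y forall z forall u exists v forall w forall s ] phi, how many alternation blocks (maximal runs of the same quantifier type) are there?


Quantifier-type sequence: E A A A E A A  (A=forall, E=exists)
Group into maximal same-type runs:
  Ex1 | Ax3 | Ex1 | Ax2
Number of blocks = 4

4


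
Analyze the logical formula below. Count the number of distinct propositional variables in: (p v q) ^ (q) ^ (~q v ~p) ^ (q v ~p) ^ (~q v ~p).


Identify each variable that appears in the formula.
Variables found: p, q
Count = 2

2


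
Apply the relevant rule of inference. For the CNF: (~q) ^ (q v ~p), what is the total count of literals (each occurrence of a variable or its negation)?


Counting literals in each clause:
Clause 1: 1 literal(s)
Clause 2: 2 literal(s)
Total = 3

3


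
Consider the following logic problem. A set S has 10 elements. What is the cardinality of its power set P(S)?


The power set of a set with n elements has 2^n elements.
|P(S)| = 2^10 = 1024

1024


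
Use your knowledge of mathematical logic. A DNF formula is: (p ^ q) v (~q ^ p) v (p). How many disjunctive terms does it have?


A DNF formula is a disjunction of terms (conjunctions).
Terms are separated by v.
Counting the disjuncts: 3 terms.

3


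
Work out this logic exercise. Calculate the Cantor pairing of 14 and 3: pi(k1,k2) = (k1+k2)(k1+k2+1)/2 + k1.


k1 + k2 = 17
(k1+k2)(k1+k2+1)/2 = 17 * 18 / 2 = 153
pi = 153 + 14 = 167

167


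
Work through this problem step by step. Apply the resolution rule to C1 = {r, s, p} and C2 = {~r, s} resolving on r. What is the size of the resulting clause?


Remove r from C1 and ~r from C2.
C1 remainder: {s, p}
C2 remainder: {s}
Union (resolvent): {p, s}
Resolvent has 2 literal(s).

2


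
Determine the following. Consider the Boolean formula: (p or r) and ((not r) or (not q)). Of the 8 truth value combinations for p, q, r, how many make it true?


Evaluate all 8 assignments for p, q, r:
p=0, q=0, r=0: 0
p=0, q=0, r=1: 1
p=0, q=1, r=0: 0
p=0, q=1, r=1: 0
p=1, q=0, r=0: 1
p=1, q=0, r=1: 1
p=1, q=1, r=0: 1
p=1, q=1, r=1: 0
Satisfying count = 4

4


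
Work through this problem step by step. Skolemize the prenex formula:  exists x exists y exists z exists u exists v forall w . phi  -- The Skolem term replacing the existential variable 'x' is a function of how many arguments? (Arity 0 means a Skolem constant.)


Quantifier prefix: exists x exists y exists z exists u exists v forall w
'x' is existentially quantified at position 1.
No universal quantifiers precede it.
Skolem function arity = 0 (a Skolem constant)

0


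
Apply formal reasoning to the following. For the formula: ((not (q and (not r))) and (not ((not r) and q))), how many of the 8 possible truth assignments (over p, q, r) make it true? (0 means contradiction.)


Check all 8 assignments:
p=0, q=0, r=0: 1
p=0, q=0, r=1: 1
p=0, q=1, r=0: 0
p=0, q=1, r=1: 1
p=1, q=0, r=0: 1
p=1, q=0, r=1: 1
p=1, q=1, r=0: 0
p=1, q=1, r=1: 1
Count of True = 6

6


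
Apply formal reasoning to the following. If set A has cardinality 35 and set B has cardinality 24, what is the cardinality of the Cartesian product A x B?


The Cartesian product A x B contains all ordered pairs (a, b).
|A x B| = |A| * |B| = 35 * 24 = 840

840


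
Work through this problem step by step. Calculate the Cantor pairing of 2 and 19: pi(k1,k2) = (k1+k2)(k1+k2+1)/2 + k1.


k1 + k2 = 21
(k1+k2)(k1+k2+1)/2 = 21 * 22 / 2 = 231
pi = 231 + 2 = 233

233


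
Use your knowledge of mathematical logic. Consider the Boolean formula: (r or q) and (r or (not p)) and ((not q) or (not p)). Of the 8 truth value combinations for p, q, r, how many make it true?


Evaluate all 8 assignments for p, q, r:
p=0, q=0, r=0: 0
p=0, q=0, r=1: 1
p=0, q=1, r=0: 1
p=0, q=1, r=1: 1
p=1, q=0, r=0: 0
p=1, q=0, r=1: 1
p=1, q=1, r=0: 0
p=1, q=1, r=1: 0
Satisfying count = 4

4


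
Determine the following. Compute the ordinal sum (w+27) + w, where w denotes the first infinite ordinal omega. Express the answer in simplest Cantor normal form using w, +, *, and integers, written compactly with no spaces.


Compute (w+27) + w.
Ordinal + is associative but NOT commutative; for finite n>0, n + w = w but w + n stays w+n.
(w+27) + w = w + (27+w) = w + w = w*2 (the finite tail 27 is absorbed by the right w).
Result = w*2

w*2


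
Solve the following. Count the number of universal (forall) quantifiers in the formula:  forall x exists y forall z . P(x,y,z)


Quantifier prefix: forall x exists y forall z
Mark each quantifier type:
  U E U
Universal count = 2, Existential count = 1
Asked for universal (forall) quantifiers: 2

2


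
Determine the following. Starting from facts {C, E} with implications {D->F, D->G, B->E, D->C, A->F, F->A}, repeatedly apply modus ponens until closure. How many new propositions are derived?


Initial facts: {C, E}
Apply modus ponens to closure:
  (no implication fires)
Final known: {C, E}
New propositions: {(none)}
Count = 0

0


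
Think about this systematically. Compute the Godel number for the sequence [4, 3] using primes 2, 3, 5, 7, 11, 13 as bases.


Encode each element as an exponent of the corresponding prime:
  2^4 = 16
  3^3 = 27
Product = 16 * 27 = 432

432


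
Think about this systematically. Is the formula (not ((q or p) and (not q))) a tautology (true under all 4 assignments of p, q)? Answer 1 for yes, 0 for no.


Check all 4 assignments:
p=0, q=0: 1
p=0, q=1: 1
p=1, q=0: 0
p=1, q=1: 1
Satisfying count = 3/4.
Tautology iff count = 4: no.

0


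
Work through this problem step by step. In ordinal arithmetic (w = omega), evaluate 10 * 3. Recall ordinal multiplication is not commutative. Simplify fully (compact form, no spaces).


Compute 10 * 3.
Ordinal * is associative and left-distributive over +, but NOT commutative; for finite n>1, n*w = w but w*n stays w*n.
Both finite; ordinal * agrees with natural *: 10 * 3 = 30.
Result = 30

30


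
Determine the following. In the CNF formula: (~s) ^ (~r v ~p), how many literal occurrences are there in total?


Counting literals in each clause:
Clause 1: 1 literal(s)
Clause 2: 2 literal(s)
Total = 3

3


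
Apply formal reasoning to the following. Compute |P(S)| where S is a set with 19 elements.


The power set of a set with n elements has 2^n elements.
|P(S)| = 2^19 = 524288

524288


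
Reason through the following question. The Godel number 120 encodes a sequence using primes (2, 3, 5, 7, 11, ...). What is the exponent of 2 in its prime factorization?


Factorize 120 by dividing by 2 repeatedly.
Division steps: 2 divides 120 exactly 3 time(s).
Exponent of 2 = 3

3


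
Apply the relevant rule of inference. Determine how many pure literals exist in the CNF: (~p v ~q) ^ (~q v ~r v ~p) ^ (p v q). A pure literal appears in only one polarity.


Check each variable for pure literal status:
p: mixed (not pure)
q: mixed (not pure)
r: pure negative
Pure literal count = 1

1


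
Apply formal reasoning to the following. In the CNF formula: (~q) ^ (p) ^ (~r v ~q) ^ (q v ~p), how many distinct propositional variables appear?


Identify each variable that appears in the formula.
Variables found: p, q, r
Count = 3

3


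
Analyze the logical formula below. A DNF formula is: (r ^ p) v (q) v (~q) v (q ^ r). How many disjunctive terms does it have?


A DNF formula is a disjunction of terms (conjunctions).
Terms are separated by v.
Counting the disjuncts: 4 terms.

4


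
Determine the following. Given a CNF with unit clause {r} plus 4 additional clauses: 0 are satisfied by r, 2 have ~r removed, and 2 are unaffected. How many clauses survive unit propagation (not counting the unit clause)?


Satisfied (removed): 0
Shortened (remain): 2
Unchanged (remain): 2
Remaining = 2 + 2 = 4

4


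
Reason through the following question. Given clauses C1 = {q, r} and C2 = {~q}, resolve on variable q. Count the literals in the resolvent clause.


Remove q from C1 and ~q from C2.
C1 remainder: {r}
C2 remainder: {}
Union (resolvent): {r}
Resolvent has 1 literal(s).

1


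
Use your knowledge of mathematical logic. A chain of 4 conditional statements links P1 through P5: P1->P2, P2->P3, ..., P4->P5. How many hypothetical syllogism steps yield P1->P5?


With 4 implications in a chain connecting 5 propositions:
P1->P2, P2->P3, ..., P4->P5
Steps needed = (number of implications) - 1 = 4 - 1 = 3

3


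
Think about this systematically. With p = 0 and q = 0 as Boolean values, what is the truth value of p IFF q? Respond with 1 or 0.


p = 0, q = 0
Operation: p IFF q
Evaluate: 0 IFF 0 = 1

1


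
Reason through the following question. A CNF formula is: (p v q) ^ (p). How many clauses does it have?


A CNF formula is a conjunction of clauses.
Clauses are separated by ^.
Counting the conjuncts: 2 clauses.

2


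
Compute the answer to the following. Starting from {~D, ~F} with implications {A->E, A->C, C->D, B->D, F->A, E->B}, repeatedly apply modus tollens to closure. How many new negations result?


Initial negated facts: {~D, ~F}
Apply modus tollens to closure:
  ~D and C->D  =>  ~C
  ~D and B->D  =>  ~B
  ~B and E->B  =>  ~E
  ~E and A->E  =>  ~A
Final negated: {~A, ~B, ~C, ~D, ~E, ~F}
New negations: {~A, ~B, ~C, ~E}
Count = 4

4


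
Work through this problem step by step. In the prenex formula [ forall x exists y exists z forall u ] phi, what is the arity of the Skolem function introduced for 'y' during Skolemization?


Quantifier prefix: forall x exists y exists z forall u
'y' is existentially quantified at position 2.
Universal variables preceding it: x
Skolem function arity = 1

1


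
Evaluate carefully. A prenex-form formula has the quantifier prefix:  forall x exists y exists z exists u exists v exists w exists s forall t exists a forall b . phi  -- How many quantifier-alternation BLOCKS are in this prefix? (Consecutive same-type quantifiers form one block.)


Quantifier-type sequence: A E E E E E E A E A  (A=forall, E=exists)
Group into maximal same-type runs:
  Ax1 | Ex6 | Ax1 | Ex1 | Ax1
Number of blocks = 5

5


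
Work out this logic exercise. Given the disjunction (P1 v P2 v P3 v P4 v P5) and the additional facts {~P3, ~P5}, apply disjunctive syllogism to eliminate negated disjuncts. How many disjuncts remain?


Original disjuncts (5): P1, P2, P3, P4, P5
Negated (eliminate): ~P3, ~P5
Remaining disjuncts: P1, P2, P4
Count = 5 - 2 = 3

3


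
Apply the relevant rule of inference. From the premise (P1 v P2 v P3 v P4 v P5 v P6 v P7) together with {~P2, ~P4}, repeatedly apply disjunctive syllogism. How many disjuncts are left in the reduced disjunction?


Original disjuncts (7): P1, P2, P3, P4, P5, P6, P7
Negated (eliminate): ~P2, ~P4
Remaining disjuncts: P1, P3, P5, P6, P7
Count = 7 - 2 = 5

5


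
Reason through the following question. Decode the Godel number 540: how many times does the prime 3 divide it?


Factorize 540 by dividing by 3 repeatedly.
Division steps: 3 divides 540 exactly 3 time(s).
Exponent of 3 = 3

3


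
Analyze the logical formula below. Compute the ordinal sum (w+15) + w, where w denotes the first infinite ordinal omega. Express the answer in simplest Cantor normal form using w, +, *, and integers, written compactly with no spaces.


Compute (w+15) + w.
Ordinal + is associative but NOT commutative; for finite n>0, n + w = w but w + n stays w+n.
(w+15) + w = w + (15+w) = w + w = w*2 (the finite tail 15 is absorbed by the right w).
Result = w*2

w*2


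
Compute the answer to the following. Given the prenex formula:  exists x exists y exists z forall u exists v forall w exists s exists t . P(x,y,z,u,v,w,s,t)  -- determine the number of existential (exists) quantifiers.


Quantifier prefix: exists x exists y exists z forall u exists v forall w exists s exists t
Mark each quantifier type:
  E E E U E U E E
Universal count = 2, Existential count = 6
Asked for existential (exists) quantifiers: 6

6


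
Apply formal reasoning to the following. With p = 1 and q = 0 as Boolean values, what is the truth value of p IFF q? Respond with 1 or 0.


p = 1, q = 0
Operation: p IFF q
Evaluate: 1 IFF 0 = 0

0


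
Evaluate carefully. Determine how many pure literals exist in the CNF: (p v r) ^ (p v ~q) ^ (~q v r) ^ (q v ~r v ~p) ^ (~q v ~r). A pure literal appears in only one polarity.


Check each variable for pure literal status:
p: mixed (not pure)
q: mixed (not pure)
r: mixed (not pure)
Pure literal count = 0

0


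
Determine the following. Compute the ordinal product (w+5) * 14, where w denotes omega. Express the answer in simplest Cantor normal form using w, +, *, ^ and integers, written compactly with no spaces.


Compute (w+5) * 14.
Ordinal * is associative and left-distributive over +, but NOT commutative; for finite n>1, n*w = w but w*n stays w*n.
(w+5) * 14 = (w+5) repeated 14 times. Each intermediate +5 is absorbed by the following w; only the last survives: w*14+5.
Result = w*14+5

w*14+5


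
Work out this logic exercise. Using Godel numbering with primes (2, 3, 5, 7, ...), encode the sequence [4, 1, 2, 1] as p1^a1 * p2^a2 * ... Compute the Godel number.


Encode each element as an exponent of the corresponding prime:
  2^4 = 16
  3^1 = 3
  5^2 = 25
  7^1 = 7
Product = 16 * 3 * 25 * 7 = 8400

8400


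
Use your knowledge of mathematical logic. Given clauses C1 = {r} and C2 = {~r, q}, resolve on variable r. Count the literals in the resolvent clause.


Remove r from C1 and ~r from C2.
C1 remainder: {}
C2 remainder: {q}
Union (resolvent): {q}
Resolvent has 1 literal(s).

1
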